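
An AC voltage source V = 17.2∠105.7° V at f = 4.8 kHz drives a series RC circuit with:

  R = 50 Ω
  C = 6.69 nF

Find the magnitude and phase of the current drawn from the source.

Step 1 — Angular frequency: ω = 2π·f = 2π·4800 = 3.016e+04 rad/s.
Step 2 — Component impedances:
  R: Z = R = 50 Ω
  C: Z = 1/(jωC) = -j/(ω·C) = 0 - j4956 Ω
Step 3 — Series combination: Z_total = R + C = 50 - j4956 Ω = 4956∠-89.4° Ω.
Step 4 — Source phasor: V = 17.2∠105.7° V = -4.654 + j16.56 V.
Step 5 — Ohm's law: I = V / Z_total = (-4.654 + j16.56) / (50 - j4956) = -0.00335 - j0.0009053 A.
Step 6 — Convert to polar: |I| = 0.00347 A, ∠I = -164.9°.

I = 0.00347∠-164.9° A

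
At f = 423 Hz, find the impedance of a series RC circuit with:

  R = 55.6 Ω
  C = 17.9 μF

Step 1 — Angular frequency: ω = 2π·f = 2π·423 = 2658 rad/s.
Step 2 — Component impedances:
  R: Z = R = 55.6 Ω
  C: Z = 1/(jωC) = -j/(ω·C) = 0 - j21.02 Ω
Step 3 — Series combination: Z_total = R + C = 55.6 - j21.02 Ω = 59.44∠-20.7° Ω.

Z = 55.6 - j21.02 Ω = 59.44∠-20.7° Ω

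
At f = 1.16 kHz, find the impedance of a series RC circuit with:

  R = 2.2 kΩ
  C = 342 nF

Step 1 — Angular frequency: ω = 2π·f = 2π·1160 = 7288 rad/s.
Step 2 — Component impedances:
  R: Z = R = 2200 Ω
  C: Z = 1/(jωC) = -j/(ω·C) = 0 - j401.2 Ω
Step 3 — Series combination: Z_total = R + C = 2200 - j401.2 Ω = 2236∠-10.3° Ω.

Z = 2200 - j401.2 Ω = 2236∠-10.3° Ω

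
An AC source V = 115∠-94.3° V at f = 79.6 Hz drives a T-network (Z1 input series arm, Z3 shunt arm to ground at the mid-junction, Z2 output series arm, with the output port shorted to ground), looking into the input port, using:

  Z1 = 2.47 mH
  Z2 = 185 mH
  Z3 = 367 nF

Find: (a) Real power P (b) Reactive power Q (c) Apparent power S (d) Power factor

Step 1 — Angular frequency: ω = 2π·f = 2π·79.6 = 500.1 rad/s.
Step 2 — Component impedances:
  Z1: Z = jωL = j·500.1·0.00247 = 0 + j1.235 Ω
  Z2: Z = jωL = j·500.1·0.185 = 0 + j92.53 Ω
  Z3: Z = 1/(jωC) = -j/(ω·C) = 0 - j5448 Ω
Step 3 — With the output port shorted to ground, the output series arm Z2 runs from the junction to ground; the shunt arm Z3 also runs from the junction to ground. They appear in parallel: Z3 || Z2 = 0 + j94.12 Ω.
Step 4 — Series with input arm Z1: Z_in = Z1 + (Z3 || Z2) = 0 + j95.36 Ω = 95.36∠90.0° Ω.
Step 5 — Source phasor: V = 115∠-94.3° V = -8.623 - j114.7 V.
Step 6 — Current: I = V / Z = -1.203 + j0.09042 A = 1.206∠175.7° A.
Step 7 — Complex power: S = V·I* = 0 + j138.7 VA.
Step 8 — Real power: P = Re(S) = 0 W.
Step 9 — Reactive power: Q = Im(S) = 138.7 VAR.
Step 10 — Apparent power: |S| = 138.7 VA.
Step 11 — Power factor: PF = P/|S| = 0 (lagging).

(a) P = 0 W  (b) Q = 138.7 VAR  (c) S = 138.7 VA  (d) PF = 0 (lagging)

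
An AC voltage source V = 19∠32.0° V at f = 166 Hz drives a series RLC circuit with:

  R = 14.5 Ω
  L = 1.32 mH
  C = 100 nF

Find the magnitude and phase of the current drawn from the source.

Step 1 — Angular frequency: ω = 2π·f = 2π·166 = 1043 rad/s.
Step 2 — Component impedances:
  R: Z = R = 14.5 Ω
  L: Z = jωL = j·1043·0.00132 = 0 + j1.377 Ω
  C: Z = 1/(jωC) = -j/(ω·C) = 0 - j9588 Ω
Step 3 — Series combination: Z_total = R + L + C = 14.5 - j9586 Ω = 9586∠-89.9° Ω.
Step 4 — Source phasor: V = 19∠32.0° V = 16.11 + j10.07 V.
Step 5 — Ohm's law: I = V / Z_total = (16.11 + j10.07) / (14.5 - j9586) = -0.001048 + j0.001682 A.
Step 6 — Convert to polar: |I| = 0.001982 A, ∠I = 121.9°.

I = 0.001982∠121.9° A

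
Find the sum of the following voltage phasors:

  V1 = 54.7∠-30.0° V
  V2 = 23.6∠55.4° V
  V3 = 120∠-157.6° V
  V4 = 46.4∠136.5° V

Step 1 — Convert each phasor to rectangular form:
  V1 = 54.7·(cos(-30.0°) + j·sin(-30.0°)) = 47.37 - j27.35 V
  V2 = 23.6·(cos(55.4°) + j·sin(55.4°)) = 13.4 + j19.43 V
  V3 = 120·(cos(-157.6°) + j·sin(-157.6°)) = -110.9 - j45.73 V
  V4 = 46.4·(cos(136.5°) + j·sin(136.5°)) = -33.66 + j31.94 V
Step 2 — Sum components: V_total = -83.83 - j21.71 V.
Step 3 — Convert to polar: |V_total| = 86.6 V, ∠V_total = -165.5°.

V_total = 86.6∠-165.5° V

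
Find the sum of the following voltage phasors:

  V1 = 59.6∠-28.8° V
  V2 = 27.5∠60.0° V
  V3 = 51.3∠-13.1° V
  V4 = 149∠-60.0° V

Step 1 — Convert each phasor to rectangular form:
  V1 = 59.6·(cos(-28.8°) + j·sin(-28.8°)) = 52.23 - j28.71 V
  V2 = 27.5·(cos(60.0°) + j·sin(60.0°)) = 13.75 + j23.82 V
  V3 = 51.3·(cos(-13.1°) + j·sin(-13.1°)) = 49.96 - j11.63 V
  V4 = 149·(cos(-60.0°) + j·sin(-60.0°)) = 74.5 - j129 V
Step 2 — Sum components: V_total = 190.4 - j145.6 V.
Step 3 — Convert to polar: |V_total| = 239.7 V, ∠V_total = -37.4°.

V_total = 239.7∠-37.4° V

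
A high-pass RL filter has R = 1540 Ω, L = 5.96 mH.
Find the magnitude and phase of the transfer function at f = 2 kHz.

Step 1 — Angular frequency: ω = 2π·2000 = 1.257e+04 rad/s.
Step 2 — Transfer function: H(jω) = jωL/(R + jωL).
Step 3 — Numerator jωL = j·74.9; denominator R + jωL = 1540 + j74.9.
Step 4 — H = 0.00236 + j0.04852.
Step 5 — Magnitude: |H| = 0.04858 (-26.3 dB); phase: φ = 87.2°.

|H| = 0.04858 (-26.3 dB), φ = 87.2°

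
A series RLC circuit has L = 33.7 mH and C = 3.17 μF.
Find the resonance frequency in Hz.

Step 1 — Resonance condition Im(Z)=0 gives ω₀ = 1/√(LC).
Step 2 — ω₀ = 1/√(0.0337·3.17e-06) = 3060 rad/s.
Step 3 — f₀ = ω₀/(2π) = 486.9 Hz.

f₀ = 486.9 Hz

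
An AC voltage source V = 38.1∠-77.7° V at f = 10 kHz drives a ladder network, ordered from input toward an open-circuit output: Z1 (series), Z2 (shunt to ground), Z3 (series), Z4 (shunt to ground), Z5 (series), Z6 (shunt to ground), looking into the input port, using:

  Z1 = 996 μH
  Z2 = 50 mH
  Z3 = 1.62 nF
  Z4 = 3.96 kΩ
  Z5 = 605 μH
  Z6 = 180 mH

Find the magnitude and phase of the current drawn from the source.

Step 1 — Angular frequency: ω = 2π·f = 2π·1e+04 = 6.283e+04 rad/s.
Step 2 — Component impedances:
  Z1: Z = jωL = j·6.283e+04·0.000996 = 0 + j62.58 Ω
  Z2: Z = jωL = j·6.283e+04·0.05 = 0 + j3142 Ω
  Z3: Z = 1/(jωC) = -j/(ω·C) = 0 - j9824 Ω
  Z4: Z = R = 3960 Ω
  Z5: Z = jωL = j·6.283e+04·0.000605 = 0 + j38.01 Ω
  Z6: Z = jωL = j·6.283e+04·0.18 = 0 + j1.131e+04 Ω
Step 3 — Ladder network (open output): work backward from the far end, alternating series and parallel combinations. Z_in = 826.1 + j4480 Ω = 4555∠79.6° Ω.
Step 4 — Source phasor: V = 38.1∠-77.7° V = 8.116 - j37.23 V.
Step 5 — Ohm's law: I = V / Z_total = (8.116 - j37.23) / (826.1 + j4480) = -0.007713 - j0.003234 A.
Step 6 — Convert to polar: |I| = 0.008364 A, ∠I = -157.3°.

I = 0.008364∠-157.3° A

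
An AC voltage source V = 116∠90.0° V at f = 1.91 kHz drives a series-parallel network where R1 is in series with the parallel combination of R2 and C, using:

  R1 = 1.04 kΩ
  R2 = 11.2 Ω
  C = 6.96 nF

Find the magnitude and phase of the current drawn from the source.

Step 1 — Angular frequency: ω = 2π·f = 2π·1910 = 1.2e+04 rad/s.
Step 2 — Component impedances:
  R1: Z = R = 1040 Ω
  R2: Z = R = 11.2 Ω
  C: Z = 1/(jωC) = -j/(ω·C) = 0 - j1.197e+04 Ω
Step 3 — Parallel branch: R2 || C = 1/(1/R2 + 1/C) = 11.2 - j0.01048 Ω.
Step 4 — Series with R1: Z_total = R1 + (R2 || C) = 1051 - j0.01048 Ω = 1051∠-0.0° Ω.
Step 5 — Source phasor: V = 116∠90.0° V = 0 + j116 V.
Step 6 — Ohm's law: I = V / Z_total = (0 + j116) / (1051 - j0.01048) = -1.1e-06 + j0.1104 A.
Step 7 — Convert to polar: |I| = 0.1104 A, ∠I = 90.0°.

I = 0.1104∠90.0° A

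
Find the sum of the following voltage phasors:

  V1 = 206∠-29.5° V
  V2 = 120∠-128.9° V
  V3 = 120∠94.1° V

Step 1 — Convert each phasor to rectangular form:
  V1 = 206·(cos(-29.5°) + j·sin(-29.5°)) = 179.3 - j101.4 V
  V2 = 120·(cos(-128.9°) + j·sin(-128.9°)) = -75.36 - j93.39 V
  V3 = 120·(cos(94.1°) + j·sin(94.1°)) = -8.58 + j119.7 V
Step 2 — Sum components: V_total = 95.36 - j75.14 V.
Step 3 — Convert to polar: |V_total| = 121.4 V, ∠V_total = -38.2°.

V_total = 121.4∠-38.2° V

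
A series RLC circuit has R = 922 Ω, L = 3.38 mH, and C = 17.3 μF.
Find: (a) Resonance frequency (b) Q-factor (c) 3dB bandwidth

Step 1 — Resonance: ω₀ = 1/√(LC) = 1/√(0.00338·1.73e-05) = 4135 rad/s.
Step 2 — f₀ = ω₀/(2π) = 658.2 Hz.
Step 3 — Series Q: Q = ω₀L/R = 4135·0.00338/922 = 0.01516.
Step 4 — Bandwidth: Δω = ω₀/Q = 2.728e+05 rad/s; BW = Δω/(2π) = 4.341e+04 Hz.

(a) f₀ = 658.2 Hz  (b) Q = 0.01516  (c) BW = 4.341e+04 Hz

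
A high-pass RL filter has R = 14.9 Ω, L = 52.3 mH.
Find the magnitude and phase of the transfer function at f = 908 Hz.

Step 1 — Angular frequency: ω = 2π·908 = 5705 rad/s.
Step 2 — Transfer function: H(jω) = jωL/(R + jωL).
Step 3 — Numerator jωL = j·298.4; denominator R + jωL = 14.9 + j298.4.
Step 4 — H = 0.9975 + j0.04981.
Step 5 — Magnitude: |H| = 0.9988 (-0.0 dB); phase: φ = 2.9°.

|H| = 0.9988 (-0.0 dB), φ = 2.9°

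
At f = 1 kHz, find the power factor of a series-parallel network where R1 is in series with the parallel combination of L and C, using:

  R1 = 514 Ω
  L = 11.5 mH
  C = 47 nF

Step 1 — Angular frequency: ω = 2π·f = 2π·1000 = 6283 rad/s.
Step 2 — Component impedances:
  R1: Z = R = 514 Ω
  L: Z = jωL = j·6283·0.0115 = 0 + j72.26 Ω
  C: Z = 1/(jωC) = -j/(ω·C) = 0 - j3386 Ω
Step 3 — Parallel branch: L || C = 1/(1/L + 1/C) = 0 + j73.83 Ω.
Step 4 — Series with R1: Z_total = R1 + (L || C) = 514 + j73.83 Ω = 519.3∠8.2° Ω.
Step 5 — Power factor: PF = cos(φ) = Re(Z)/|Z| = 514/519.3 = 0.9898.
Step 6 — Type: Im(Z) = 73.83 ⇒ lagging (phase φ = 8.2°).

PF = 0.9898 (lagging, φ = 8.2°)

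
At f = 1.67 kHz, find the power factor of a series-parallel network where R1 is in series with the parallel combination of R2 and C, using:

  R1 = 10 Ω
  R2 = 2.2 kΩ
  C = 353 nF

Step 1 — Angular frequency: ω = 2π·f = 2π·1670 = 1.049e+04 rad/s.
Step 2 — Component impedances:
  R1: Z = R = 10 Ω
  R2: Z = R = 2200 Ω
  C: Z = 1/(jωC) = -j/(ω·C) = 0 - j270 Ω
Step 3 — Parallel branch: R2 || C = 1/(1/R2 + 1/C) = 32.64 - j266 Ω.
Step 4 — Series with R1: Z_total = R1 + (R2 || C) = 42.64 - j266 Ω = 269.4∠-80.9° Ω.
Step 5 — Power factor: PF = cos(φ) = Re(Z)/|Z| = 42.64/269.4 = 0.1583.
Step 6 — Type: Im(Z) = -266 ⇒ leading (phase φ = -80.9°).

PF = 0.1583 (leading, φ = -80.9°)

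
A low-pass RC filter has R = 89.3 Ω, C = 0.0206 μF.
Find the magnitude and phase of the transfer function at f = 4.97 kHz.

Step 1 — Angular frequency: ω = 2π·4970 = 3.123e+04 rad/s.
Step 2 — Transfer function: H(jω) = 1/(1 + jωRC).
Step 3 — Denominator: 1 + jωRC = 1 + j·3.123e+04·89.3·2.06e-08 = 1 + j0.05745.
Step 4 — H = 0.9967 - j0.05726.
Step 5 — Magnitude: |H| = 0.9984 (-0.0 dB); phase: φ = -3.3°.

|H| = 0.9984 (-0.0 dB), φ = -3.3°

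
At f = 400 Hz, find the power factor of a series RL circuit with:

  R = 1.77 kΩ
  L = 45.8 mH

Step 1 — Angular frequency: ω = 2π·f = 2π·400 = 2513 rad/s.
Step 2 — Component impedances:
  R: Z = R = 1770 Ω
  L: Z = jωL = j·2513·0.0458 = 0 + j115.1 Ω
Step 3 — Series combination: Z_total = R + L = 1770 + j115.1 Ω = 1774∠3.7° Ω.
Step 4 — Power factor: PF = cos(φ) = Re(Z)/|Z| = 1770/1773.7 = 0.9979.
Step 5 — Type: Im(Z) = 115.1 ⇒ lagging (phase φ = 3.7°).

PF = 0.9979 (lagging, φ = 3.7°)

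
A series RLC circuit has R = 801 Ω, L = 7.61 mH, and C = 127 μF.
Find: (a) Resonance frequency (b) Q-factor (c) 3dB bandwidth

Step 1 — Resonance: ω₀ = 1/√(LC) = 1/√(0.00761·0.000127) = 1017 rad/s.
Step 2 — f₀ = ω₀/(2π) = 161.9 Hz.
Step 3 — Series Q: Q = ω₀L/R = 1017·0.00761/801 = 0.009664.
Step 4 — Bandwidth: Δω = ω₀/Q = 1.053e+05 rad/s; BW = Δω/(2π) = 1.675e+04 Hz.

(a) f₀ = 161.9 Hz  (b) Q = 0.009664  (c) BW = 1.675e+04 Hz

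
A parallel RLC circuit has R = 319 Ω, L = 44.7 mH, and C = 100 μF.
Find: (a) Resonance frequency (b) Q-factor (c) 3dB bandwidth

Step 1 — Resonance: ω₀ = 1/√(LC) = 1/√(0.0447·0.0001) = 473 rad/s.
Step 2 — f₀ = ω₀/(2π) = 75.28 Hz.
Step 3 — Parallel Q: Q = R/(ω₀L) = 319/(473·0.0447) = 15.09.
Step 4 — Bandwidth: Δω = ω₀/Q = 31.35 rad/s; BW = Δω/(2π) = 4.989 Hz.

(a) f₀ = 75.28 Hz  (b) Q = 15.09  (c) BW = 4.989 Hz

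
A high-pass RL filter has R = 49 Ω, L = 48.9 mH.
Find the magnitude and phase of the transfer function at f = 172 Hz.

Step 1 — Angular frequency: ω = 2π·172 = 1081 rad/s.
Step 2 — Transfer function: H(jω) = jωL/(R + jωL).
Step 3 — Numerator jωL = j·52.85; denominator R + jωL = 49 + j52.85.
Step 4 — H = 0.5377 + j0.4986.
Step 5 — Magnitude: |H| = 0.7333 (-2.7 dB); phase: φ = 42.8°.

|H| = 0.7333 (-2.7 dB), φ = 42.8°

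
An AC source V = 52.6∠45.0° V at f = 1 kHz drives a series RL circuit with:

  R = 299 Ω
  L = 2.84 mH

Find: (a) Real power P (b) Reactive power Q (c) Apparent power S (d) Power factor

Step 1 — Angular frequency: ω = 2π·f = 2π·1000 = 6283 rad/s.
Step 2 — Component impedances:
  R: Z = R = 299 Ω
  L: Z = jωL = j·6283·0.00284 = 0 + j17.84 Ω
Step 3 — Series combination: Z_total = R + L = 299 + j17.84 Ω = 299.5∠3.4° Ω.
Step 4 — Source phasor: V = 52.6∠45.0° V = 37.19 + j37.19 V.
Step 5 — Current: I = V / Z = 0.1314 + j0.1166 A = 0.1756∠41.6° A.
Step 6 — Complex power: S = V·I* = 9.221 + j0.5503 VA.
Step 7 — Real power: P = Re(S) = 9.221 W.
Step 8 — Reactive power: Q = Im(S) = 0.5503 VAR.
Step 9 — Apparent power: |S| = 9.237 VA.
Step 10 — Power factor: PF = P/|S| = 0.9982 (lagging).

(a) P = 9.221 W  (b) Q = 0.5503 VAR  (c) S = 9.237 VA  (d) PF = 0.9982 (lagging)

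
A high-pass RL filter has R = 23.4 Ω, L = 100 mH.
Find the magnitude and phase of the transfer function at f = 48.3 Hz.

Step 1 — Angular frequency: ω = 2π·48.3 = 303.5 rad/s.
Step 2 — Transfer function: H(jω) = jωL/(R + jωL).
Step 3 — Numerator jωL = j·30.35; denominator R + jωL = 23.4 + j30.35.
Step 4 — H = 0.6271 + j0.4836.
Step 5 — Magnitude: |H| = 0.7919 (-2.0 dB); phase: φ = 37.6°.

|H| = 0.7919 (-2.0 dB), φ = 37.6°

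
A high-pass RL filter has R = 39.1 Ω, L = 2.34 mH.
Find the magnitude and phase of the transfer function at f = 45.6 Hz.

Step 1 — Angular frequency: ω = 2π·45.6 = 286.5 rad/s.
Step 2 — Transfer function: H(jω) = jωL/(R + jωL).
Step 3 — Numerator jωL = j·0.6704; denominator R + jωL = 39.1 + j0.6704.
Step 4 — H = 0.0002939 + j0.01714.
Step 5 — Magnitude: |H| = 0.01714 (-35.3 dB); phase: φ = 89.0°.

|H| = 0.01714 (-35.3 dB), φ = 89.0°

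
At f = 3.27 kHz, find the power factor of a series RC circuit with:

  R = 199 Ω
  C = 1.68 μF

Step 1 — Angular frequency: ω = 2π·f = 2π·3270 = 2.055e+04 rad/s.
Step 2 — Component impedances:
  R: Z = R = 199 Ω
  C: Z = 1/(jωC) = -j/(ω·C) = 0 - j28.97 Ω
Step 3 — Series combination: Z_total = R + C = 199 - j28.97 Ω = 201.1∠-8.3° Ω.
Step 4 — Power factor: PF = cos(φ) = Re(Z)/|Z| = 199/201.1 = 0.9896.
Step 5 — Type: Im(Z) = -28.97 ⇒ leading (phase φ = -8.3°).

PF = 0.9896 (leading, φ = -8.3°)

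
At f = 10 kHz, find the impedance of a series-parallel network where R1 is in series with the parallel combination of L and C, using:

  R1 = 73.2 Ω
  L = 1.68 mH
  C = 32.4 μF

Step 1 — Angular frequency: ω = 2π·f = 2π·1e+04 = 6.283e+04 rad/s.
Step 2 — Component impedances:
  R1: Z = R = 73.2 Ω
  L: Z = jωL = j·6.283e+04·0.00168 = 0 + j105.6 Ω
  C: Z = 1/(jωC) = -j/(ω·C) = 0 - j0.4912 Ω
Step 3 — Parallel branch: L || C = 1/(1/L + 1/C) = 0 - j0.4935 Ω.
Step 4 — Series with R1: Z_total = R1 + (L || C) = 73.2 - j0.4935 Ω = 73.2∠-0.4° Ω.

Z = 73.2 - j0.4935 Ω = 73.2∠-0.4° Ω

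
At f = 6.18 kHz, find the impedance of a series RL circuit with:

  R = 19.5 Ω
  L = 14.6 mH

Step 1 — Angular frequency: ω = 2π·f = 2π·6180 = 3.883e+04 rad/s.
Step 2 — Component impedances:
  R: Z = R = 19.5 Ω
  L: Z = jωL = j·3.883e+04·0.0146 = 0 + j566.9 Ω
Step 3 — Series combination: Z_total = R + L = 19.5 + j566.9 Ω = 567.3∠88.0° Ω.

Z = 19.5 + j566.9 Ω = 567.3∠88.0° Ω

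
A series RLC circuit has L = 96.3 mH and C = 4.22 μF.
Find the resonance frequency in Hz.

Step 1 — Resonance condition Im(Z)=0 gives ω₀ = 1/√(LC).
Step 2 — ω₀ = 1/√(0.0963·4.22e-06) = 1569 rad/s.
Step 3 — f₀ = ω₀/(2π) = 249.7 Hz.

f₀ = 249.7 Hz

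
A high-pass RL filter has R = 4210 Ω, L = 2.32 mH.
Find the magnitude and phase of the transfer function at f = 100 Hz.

Step 1 — Angular frequency: ω = 2π·100 = 628.3 rad/s.
Step 2 — Transfer function: H(jω) = jωL/(R + jωL).
Step 3 — Numerator jωL = j·1.458; denominator R + jωL = 4210 + j1.458.
Step 4 — H = 1.199e-07 + j0.0003462.
Step 5 — Magnitude: |H| = 0.0003462 (-69.2 dB); phase: φ = 90.0°.

|H| = 0.0003462 (-69.2 dB), φ = 90.0°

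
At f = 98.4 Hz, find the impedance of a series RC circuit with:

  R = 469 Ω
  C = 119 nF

Step 1 — Angular frequency: ω = 2π·f = 2π·98.4 = 618.3 rad/s.
Step 2 — Component impedances:
  R: Z = R = 469 Ω
  C: Z = 1/(jωC) = -j/(ω·C) = 0 - j1.359e+04 Ω
Step 3 — Series combination: Z_total = R + C = 469 - j1.359e+04 Ω = 1.36e+04∠-88.0° Ω.

Z = 469 - j1.359e+04 Ω = 1.36e+04∠-88.0° Ω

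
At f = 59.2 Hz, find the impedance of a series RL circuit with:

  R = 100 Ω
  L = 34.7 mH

Step 1 — Angular frequency: ω = 2π·f = 2π·59.2 = 372 rad/s.
Step 2 — Component impedances:
  R: Z = R = 100 Ω
  L: Z = jωL = j·372·0.0347 = 0 + j12.91 Ω
Step 3 — Series combination: Z_total = R + L = 100 + j12.91 Ω = 100.8∠7.4° Ω.

Z = 100 + j12.91 Ω = 100.8∠7.4° Ω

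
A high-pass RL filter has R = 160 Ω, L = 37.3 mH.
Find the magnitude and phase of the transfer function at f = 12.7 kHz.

Step 1 — Angular frequency: ω = 2π·1.27e+04 = 7.98e+04 rad/s.
Step 2 — Transfer function: H(jω) = jωL/(R + jωL).
Step 3 — Numerator jωL = j·2976; denominator R + jωL = 160 + j2976.
Step 4 — H = 0.9971 + j0.0536.
Step 5 — Magnitude: |H| = 0.9986 (-0.0 dB); phase: φ = 3.1°.

|H| = 0.9986 (-0.0 dB), φ = 3.1°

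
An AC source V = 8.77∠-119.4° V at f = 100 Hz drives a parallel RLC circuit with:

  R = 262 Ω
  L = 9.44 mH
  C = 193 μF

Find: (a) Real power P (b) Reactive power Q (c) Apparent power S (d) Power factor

Step 1 — Angular frequency: ω = 2π·f = 2π·100 = 628.3 rad/s.
Step 2 — Component impedances:
  R: Z = R = 262 Ω
  L: Z = jωL = j·628.3·0.00944 = 0 + j5.931 Ω
  C: Z = 1/(jωC) = -j/(ω·C) = 0 - j8.246 Ω
Step 3 — Parallel combination: 1/Z_total = 1/R + 1/L + 1/C; Z_total = 1.693 + j20.99 Ω = 21.06∠85.4° Ω.
Step 4 — Source phasor: V = 8.77∠-119.4° V = -4.305 - j7.641 V.
Step 5 — Current: I = V / Z = -0.3781 + j0.1746 A = 0.4164∠155.2° A.
Step 6 — Complex power: S = V·I* = 0.2936 + j3.64 VA.
Step 7 — Real power: P = Re(S) = 0.2936 W.
Step 8 — Reactive power: Q = Im(S) = 3.64 VAR.
Step 9 — Apparent power: |S| = 3.652 VA.
Step 10 — Power factor: PF = P/|S| = 0.08038 (lagging).

(a) P = 0.2936 W  (b) Q = 3.64 VAR  (c) S = 3.652 VA  (d) PF = 0.08038 (lagging)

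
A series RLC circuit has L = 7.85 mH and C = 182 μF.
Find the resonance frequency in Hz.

Step 1 — Resonance condition Im(Z)=0 gives ω₀ = 1/√(LC).
Step 2 — ω₀ = 1/√(0.00785·0.000182) = 836.6 rad/s.
Step 3 — f₀ = ω₀/(2π) = 133.2 Hz.

f₀ = 133.2 Hz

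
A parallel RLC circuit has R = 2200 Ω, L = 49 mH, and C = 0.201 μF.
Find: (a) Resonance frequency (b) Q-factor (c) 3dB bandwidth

Step 1 — Resonance: ω₀ = 1/√(LC) = 1/√(0.049·2.01e-07) = 1.008e+04 rad/s.
Step 2 — f₀ = ω₀/(2π) = 1604 Hz.
Step 3 — Parallel Q: Q = R/(ω₀L) = 2200/(1.008e+04·0.049) = 4.456.
Step 4 — Bandwidth: Δω = ω₀/Q = 2261 rad/s; BW = Δω/(2π) = 359.9 Hz.

(a) f₀ = 1604 Hz  (b) Q = 4.456  (c) BW = 359.9 Hz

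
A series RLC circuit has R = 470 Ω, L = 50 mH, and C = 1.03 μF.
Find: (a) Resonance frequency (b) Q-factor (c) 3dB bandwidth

Step 1 — Resonance: ω₀ = 1/√(LC) = 1/√(0.05·1.03e-06) = 4407 rad/s.
Step 2 — f₀ = ω₀/(2π) = 701.3 Hz.
Step 3 — Series Q: Q = ω₀L/R = 4407·0.05/470 = 0.4688.
Step 4 — Bandwidth: Δω = ω₀/Q = 9400 rad/s; BW = Δω/(2π) = 1496 Hz.

(a) f₀ = 701.3 Hz  (b) Q = 0.4688  (c) BW = 1496 Hz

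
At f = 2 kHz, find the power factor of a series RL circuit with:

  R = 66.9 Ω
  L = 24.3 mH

Step 1 — Angular frequency: ω = 2π·f = 2π·2000 = 1.257e+04 rad/s.
Step 2 — Component impedances:
  R: Z = R = 66.9 Ω
  L: Z = jωL = j·1.257e+04·0.0243 = 0 + j305.4 Ω
Step 3 — Series combination: Z_total = R + L = 66.9 + j305.4 Ω = 312.6∠77.6° Ω.
Step 4 — Power factor: PF = cos(φ) = Re(Z)/|Z| = 66.9/312.6 = 0.214.
Step 5 — Type: Im(Z) = 305.4 ⇒ lagging (phase φ = 77.6°).

PF = 0.214 (lagging, φ = 77.6°)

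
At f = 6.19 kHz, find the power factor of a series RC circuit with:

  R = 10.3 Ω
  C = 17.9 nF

Step 1 — Angular frequency: ω = 2π·f = 2π·6190 = 3.889e+04 rad/s.
Step 2 — Component impedances:
  R: Z = R = 10.3 Ω
  C: Z = 1/(jωC) = -j/(ω·C) = 0 - j1436 Ω
Step 3 — Series combination: Z_total = R + C = 10.3 - j1436 Ω = 1436∠-89.6° Ω.
Step 4 — Power factor: PF = cos(φ) = Re(Z)/|Z| = 10.3/1436.4 = 0.007171.
Step 5 — Type: Im(Z) = -1436 ⇒ leading (phase φ = -89.6°).

PF = 0.007171 (leading, φ = -89.6°)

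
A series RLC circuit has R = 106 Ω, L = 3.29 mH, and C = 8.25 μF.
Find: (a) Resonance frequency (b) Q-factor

Step 1 — Resonance condition Im(Z)=0 gives ω₀ = 1/√(LC).
Step 2 — ω₀ = 1/√(0.00329·8.25e-06) = 6070 rad/s.
Step 3 — f₀ = ω₀/(2π) = 966 Hz.
Step 4 — Series Q: Q = ω₀L/R = 6070·0.00329/106 = 0.1884.

(a) f₀ = 966 Hz  (b) Q = 0.1884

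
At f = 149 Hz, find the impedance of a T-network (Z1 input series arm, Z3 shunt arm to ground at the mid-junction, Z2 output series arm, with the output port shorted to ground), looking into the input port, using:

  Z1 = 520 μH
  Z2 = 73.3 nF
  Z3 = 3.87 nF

Step 1 — Angular frequency: ω = 2π·f = 2π·149 = 936.2 rad/s.
Step 2 — Component impedances:
  Z1: Z = jωL = j·936.2·0.00052 = 0 + j0.4868 Ω
  Z2: Z = 1/(jωC) = -j/(ω·C) = 0 - j1.457e+04 Ω
  Z3: Z = 1/(jωC) = -j/(ω·C) = 0 - j2.76e+05 Ω
Step 3 — With the output port shorted to ground, the output series arm Z2 runs from the junction to ground; the shunt arm Z3 also runs from the junction to ground. They appear in parallel: Z3 || Z2 = 0 - j1.384e+04 Ω.
Step 4 — Series with input arm Z1: Z_in = Z1 + (Z3 || Z2) = 0 - j1.384e+04 Ω = 1.384e+04∠-90.0° Ω.

Z = 0 - j1.384e+04 Ω = 1.384e+04∠-90.0° Ω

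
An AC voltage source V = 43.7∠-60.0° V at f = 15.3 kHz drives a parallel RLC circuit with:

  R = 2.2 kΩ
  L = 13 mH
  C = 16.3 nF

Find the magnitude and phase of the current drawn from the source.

Step 1 — Angular frequency: ω = 2π·f = 2π·1.53e+04 = 9.613e+04 rad/s.
Step 2 — Component impedances:
  R: Z = R = 2200 Ω
  L: Z = jωL = j·9.613e+04·0.013 = 0 + j1250 Ω
  C: Z = 1/(jωC) = -j/(ω·C) = 0 - j638.2 Ω
Step 3 — Parallel combination: 1/Z_total = 1/R + 1/L + 1/C; Z_total = 572.1 - j965 Ω = 1122∠-59.3° Ω.
Step 4 — Source phasor: V = 43.7∠-60.0° V = 21.85 - j37.85 V.
Step 5 — Ohm's law: I = V / Z_total = (21.85 - j37.85) / (572.1 - j965) = 0.03895 - j0.0004481 A.
Step 6 — Convert to polar: |I| = 0.03895 A, ∠I = -0.7°.

I = 0.03895∠-0.7° A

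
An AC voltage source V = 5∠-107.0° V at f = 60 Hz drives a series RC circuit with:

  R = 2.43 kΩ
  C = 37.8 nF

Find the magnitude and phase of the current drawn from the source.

Step 1 — Angular frequency: ω = 2π·f = 2π·60 = 377 rad/s.
Step 2 — Component impedances:
  R: Z = R = 2430 Ω
  C: Z = 1/(jωC) = -j/(ω·C) = 0 - j7.017e+04 Ω
Step 3 — Series combination: Z_total = R + C = 2430 - j7.017e+04 Ω = 7.022e+04∠-88.0° Ω.
Step 4 — Source phasor: V = 5∠-107.0° V = -1.462 - j4.782 V.
Step 5 — Ohm's law: I = V / Z_total = (-1.462 - j4.782) / (2430 - j7.017e+04) = 6.734e-05 - j2.316e-05 A.
Step 6 — Convert to polar: |I| = 7.121e-05 A, ∠I = -19.0°.

I = 7.121e-05∠-19.0° A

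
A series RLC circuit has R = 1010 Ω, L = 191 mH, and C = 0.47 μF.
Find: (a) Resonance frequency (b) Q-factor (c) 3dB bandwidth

Step 1 — Resonance: ω₀ = 1/√(LC) = 1/√(0.191·4.7e-07) = 3338 rad/s.
Step 2 — f₀ = ω₀/(2π) = 531.2 Hz.
Step 3 — Series Q: Q = ω₀L/R = 3338·0.191/1010 = 0.6312.
Step 4 — Bandwidth: Δω = ω₀/Q = 5288 rad/s; BW = Δω/(2π) = 841.6 Hz.

(a) f₀ = 531.2 Hz  (b) Q = 0.6312  (c) BW = 841.6 Hz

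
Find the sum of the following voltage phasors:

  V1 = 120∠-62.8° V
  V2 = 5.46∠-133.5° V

Step 1 — Convert each phasor to rectangular form:
  V1 = 120·(cos(-62.8°) + j·sin(-62.8°)) = 54.85 - j106.7 V
  V2 = 5.46·(cos(-133.5°) + j·sin(-133.5°)) = -3.758 - j3.961 V
Step 2 — Sum components: V_total = 51.09 - j110.7 V.
Step 3 — Convert to polar: |V_total| = 121.9 V, ∠V_total = -65.2°.

V_total = 121.9∠-65.2° V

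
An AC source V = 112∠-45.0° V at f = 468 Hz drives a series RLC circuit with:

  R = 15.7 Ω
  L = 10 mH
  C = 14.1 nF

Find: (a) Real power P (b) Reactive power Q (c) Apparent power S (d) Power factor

Step 1 — Angular frequency: ω = 2π·f = 2π·468 = 2941 rad/s.
Step 2 — Component impedances:
  R: Z = R = 15.7 Ω
  L: Z = jωL = j·2941·0.01 = 0 + j29.41 Ω
  C: Z = 1/(jωC) = -j/(ω·C) = 0 - j2.412e+04 Ω
Step 3 — Series combination: Z_total = R + L + C = 15.7 - j2.409e+04 Ω = 2.409e+04∠-90.0° Ω.
Step 4 — Source phasor: V = 112∠-45.0° V = 79.2 - j79.2 V.
Step 5 — Current: I = V / Z = 0.00329 + j0.003285 A = 0.004649∠45.0° A.
Step 6 — Complex power: S = V·I* = 0.0003394 - j0.5207 VA.
Step 7 — Real power: P = Re(S) = 0.0003394 W.
Step 8 — Reactive power: Q = Im(S) = -0.5207 VAR.
Step 9 — Apparent power: |S| = 0.5207 VA.
Step 10 — Power factor: PF = P/|S| = 0.0006517 (leading).

(a) P = 0.0003394 W  (b) Q = -0.5207 VAR  (c) S = 0.5207 VA  (d) PF = 0.0006517 (leading)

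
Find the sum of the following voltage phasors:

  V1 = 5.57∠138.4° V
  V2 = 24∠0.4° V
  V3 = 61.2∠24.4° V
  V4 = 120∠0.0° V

Step 1 — Convert each phasor to rectangular form:
  V1 = 5.57·(cos(138.4°) + j·sin(138.4°)) = -4.165 + j3.698 V
  V2 = 24·(cos(0.4°) + j·sin(0.4°)) = 24 + j0.1676 V
  V3 = 61.2·(cos(24.4°) + j·sin(24.4°)) = 55.73 + j25.28 V
  V4 = 120·(cos(0.0°) + j·sin(0.0°)) = 120 V
Step 2 — Sum components: V_total = 195.6 + j29.15 V.
Step 3 — Convert to polar: |V_total| = 197.7 V, ∠V_total = 8.5°.

V_total = 197.7∠8.5° V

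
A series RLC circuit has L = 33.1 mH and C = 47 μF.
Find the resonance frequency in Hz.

Step 1 — Resonance condition Im(Z)=0 gives ω₀ = 1/√(LC).
Step 2 — ω₀ = 1/√(0.0331·4.7e-05) = 801.7 rad/s.
Step 3 — f₀ = ω₀/(2π) = 127.6 Hz.

f₀ = 127.6 Hz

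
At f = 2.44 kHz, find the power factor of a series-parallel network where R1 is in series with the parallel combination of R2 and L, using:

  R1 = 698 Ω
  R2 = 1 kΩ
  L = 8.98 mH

Step 1 — Angular frequency: ω = 2π·f = 2π·2440 = 1.533e+04 rad/s.
Step 2 — Component impedances:
  R1: Z = R = 698 Ω
  R2: Z = R = 1000 Ω
  L: Z = jωL = j·1.533e+04·0.00898 = 0 + j137.7 Ω
Step 3 — Parallel branch: R2 || L = 1/(1/R2 + 1/L) = 18.6 + j135.1 Ω.
Step 4 — Series with R1: Z_total = R1 + (R2 || L) = 716.6 + j135.1 Ω = 729.2∠10.7° Ω.
Step 5 — Power factor: PF = cos(φ) = Re(Z)/|Z| = 716.6/729.2 = 0.9827.
Step 6 — Type: Im(Z) = 135.1 ⇒ lagging (phase φ = 10.7°).

PF = 0.9827 (lagging, φ = 10.7°)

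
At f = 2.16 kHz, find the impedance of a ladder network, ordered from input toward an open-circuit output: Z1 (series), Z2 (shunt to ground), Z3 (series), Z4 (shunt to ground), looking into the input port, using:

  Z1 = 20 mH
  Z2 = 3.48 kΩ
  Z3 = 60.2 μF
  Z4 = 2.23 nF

Step 1 — Angular frequency: ω = 2π·f = 2π·2160 = 1.357e+04 rad/s.
Step 2 — Component impedances:
  Z1: Z = jωL = j·1.357e+04·0.02 = 0 + j271.4 Ω
  Z2: Z = R = 3480 Ω
  Z3: Z = 1/(jωC) = -j/(ω·C) = 0 - j1.224 Ω
  Z4: Z = 1/(jωC) = -j/(ω·C) = 0 - j3.304e+04 Ω
Step 3 — Ladder network (open output): work backward from the far end, alternating series and parallel combinations. Z_in = 3442 - j91.05 Ω = 3443∠-1.5° Ω.

Z = 3442 - j91.05 Ω = 3443∠-1.5° Ω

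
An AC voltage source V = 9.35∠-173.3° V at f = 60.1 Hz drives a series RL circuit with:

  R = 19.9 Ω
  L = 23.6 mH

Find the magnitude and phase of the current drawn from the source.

Step 1 — Angular frequency: ω = 2π·f = 2π·60.1 = 377.6 rad/s.
Step 2 — Component impedances:
  R: Z = R = 19.9 Ω
  L: Z = jωL = j·377.6·0.0236 = 0 + j8.912 Ω
Step 3 — Series combination: Z_total = R + L = 19.9 + j8.912 Ω = 21.8∠24.1° Ω.
Step 4 — Source phasor: V = 9.35∠-173.3° V = -9.286 - j1.091 V.
Step 5 — Ohm's law: I = V / Z_total = (-9.286 - j1.091) / (19.9 + j8.912) = -0.4091 + j0.1284 A.
Step 6 — Convert to polar: |I| = 0.4288 A, ∠I = 162.6°.

I = 0.4288∠162.6° A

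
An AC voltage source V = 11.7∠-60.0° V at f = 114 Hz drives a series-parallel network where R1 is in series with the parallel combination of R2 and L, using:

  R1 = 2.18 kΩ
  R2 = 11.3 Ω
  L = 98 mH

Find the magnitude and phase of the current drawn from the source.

Step 1 — Angular frequency: ω = 2π·f = 2π·114 = 716.3 rad/s.
Step 2 — Component impedances:
  R1: Z = R = 2180 Ω
  R2: Z = R = 11.3 Ω
  L: Z = jωL = j·716.3·0.098 = 0 + j70.2 Ω
Step 3 — Parallel branch: R2 || L = 1/(1/R2 + 1/L) = 11.01 + j1.773 Ω.
Step 4 — Series with R1: Z_total = R1 + (R2 || L) = 2191 + j1.773 Ω = 2191∠0.0° Ω.
Step 5 — Source phasor: V = 11.7∠-60.0° V = 5.85 - j10.13 V.
Step 6 — Ohm's law: I = V / Z_total = (5.85 - j10.13) / (2191 + j1.773) = 0.002666 - j0.004627 A.
Step 7 — Convert to polar: |I| = 0.00534 A, ∠I = -60.0°.

I = 0.00534∠-60.0° A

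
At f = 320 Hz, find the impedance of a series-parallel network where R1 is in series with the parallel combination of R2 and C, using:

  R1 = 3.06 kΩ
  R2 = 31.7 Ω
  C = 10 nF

Step 1 — Angular frequency: ω = 2π·f = 2π·320 = 2011 rad/s.
Step 2 — Component impedances:
  R1: Z = R = 3060 Ω
  R2: Z = R = 31.7 Ω
  C: Z = 1/(jωC) = -j/(ω·C) = 0 - j4.974e+04 Ω
Step 3 — Parallel branch: R2 || C = 1/(1/R2 + 1/C) = 31.7 - j0.0202 Ω.
Step 4 — Series with R1: Z_total = R1 + (R2 || C) = 3092 - j0.0202 Ω = 3092∠-0.0° Ω.

Z = 3092 - j0.0202 Ω = 3092∠-0.0° Ω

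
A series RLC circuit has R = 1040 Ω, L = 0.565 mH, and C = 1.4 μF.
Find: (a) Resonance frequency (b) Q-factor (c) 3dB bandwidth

Step 1 — Resonance: ω₀ = 1/√(LC) = 1/√(0.000565·1.4e-06) = 3.556e+04 rad/s.
Step 2 — f₀ = ω₀/(2π) = 5659 Hz.
Step 3 — Series Q: Q = ω₀L/R = 3.556e+04·0.000565/1040 = 0.01932.
Step 4 — Bandwidth: Δω = ω₀/Q = 1.841e+06 rad/s; BW = Δω/(2π) = 2.93e+05 Hz.

(a) f₀ = 5659 Hz  (b) Q = 0.01932  (c) BW = 2.93e+05 Hz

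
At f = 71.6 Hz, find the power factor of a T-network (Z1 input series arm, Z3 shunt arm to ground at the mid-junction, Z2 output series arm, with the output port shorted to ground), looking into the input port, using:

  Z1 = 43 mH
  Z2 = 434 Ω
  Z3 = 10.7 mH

Step 1 — Angular frequency: ω = 2π·f = 2π·71.6 = 449.9 rad/s.
Step 2 — Component impedances:
  Z1: Z = jωL = j·449.9·0.043 = 0 + j19.34 Ω
  Z2: Z = R = 434 Ω
  Z3: Z = jωL = j·449.9·0.0107 = 0 + j4.814 Ω
Step 3 — With the output port shorted to ground, the output series arm Z2 runs from the junction to ground; the shunt arm Z3 also runs from the junction to ground. They appear in parallel: Z3 || Z2 = 0.05338 + j4.813 Ω.
Step 4 — Series with input arm Z1: Z_in = Z1 + (Z3 || Z2) = 0.05338 + j24.16 Ω = 24.16∠89.9° Ω.
Step 5 — Power factor: PF = cos(φ) = Re(Z)/|Z| = 0.053384/24.158 = 0.00221.
Step 6 — Type: Im(Z) = 24.16 ⇒ lagging (phase φ = 89.9°).

PF = 0.00221 (lagging, φ = 89.9°)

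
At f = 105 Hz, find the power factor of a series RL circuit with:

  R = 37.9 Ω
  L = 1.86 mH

Step 1 — Angular frequency: ω = 2π·f = 2π·105 = 659.7 rad/s.
Step 2 — Component impedances:
  R: Z = R = 37.9 Ω
  L: Z = jωL = j·659.7·0.00186 = 0 + j1.227 Ω
Step 3 — Series combination: Z_total = R + L = 37.9 + j1.227 Ω = 37.92∠1.9° Ω.
Step 4 — Power factor: PF = cos(φ) = Re(Z)/|Z| = 37.9/37.92 = 0.9995.
Step 5 — Type: Im(Z) = 1.227 ⇒ lagging (phase φ = 1.9°).

PF = 0.9995 (lagging, φ = 1.9°)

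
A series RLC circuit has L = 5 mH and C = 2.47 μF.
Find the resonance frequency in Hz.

Step 1 — Resonance condition Im(Z)=0 gives ω₀ = 1/√(LC).
Step 2 — ω₀ = 1/√(0.005·2.47e-06) = 8998 rad/s.
Step 3 — f₀ = ω₀/(2π) = 1432 Hz.

f₀ = 1432 Hz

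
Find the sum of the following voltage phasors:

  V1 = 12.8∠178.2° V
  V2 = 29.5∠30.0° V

Step 1 — Convert each phasor to rectangular form:
  V1 = 12.8·(cos(178.2°) + j·sin(178.2°)) = -12.79 + j0.4021 V
  V2 = 29.5·(cos(30.0°) + j·sin(30.0°)) = 25.55 + j14.75 V
Step 2 — Sum components: V_total = 12.75 + j15.15 V.
Step 3 — Convert to polar: |V_total| = 19.81 V, ∠V_total = 49.9°.

V_total = 19.81∠49.9° V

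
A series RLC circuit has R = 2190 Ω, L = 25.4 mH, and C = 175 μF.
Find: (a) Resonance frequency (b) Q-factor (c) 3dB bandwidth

Step 1 — Resonance condition Im(Z)=0 gives ω₀ = 1/√(LC).
Step 2 — ω₀ = 1/√(0.0254·0.000175) = 474.3 rad/s.
Step 3 — f₀ = ω₀/(2π) = 75.49 Hz.
Step 4 — Series Q: Q = ω₀L/R = 474.3·0.0254/2190 = 0.005501.
Step 5 — 3dB bandwidth: Δω = ω₀/Q = 8.622e+04 rad/s; BW = Δω/(2π) = 1.372e+04 Hz.

(a) f₀ = 75.49 Hz  (b) Q = 0.005501  (c) BW = 1.372e+04 Hz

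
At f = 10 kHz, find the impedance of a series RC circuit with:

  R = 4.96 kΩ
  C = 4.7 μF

Step 1 — Angular frequency: ω = 2π·f = 2π·1e+04 = 6.283e+04 rad/s.
Step 2 — Component impedances:
  R: Z = R = 4960 Ω
  C: Z = 1/(jωC) = -j/(ω·C) = 0 - j3.386 Ω
Step 3 — Series combination: Z_total = R + C = 4960 - j3.386 Ω = 4960∠-0.0° Ω.

Z = 4960 - j3.386 Ω = 4960∠-0.0° Ω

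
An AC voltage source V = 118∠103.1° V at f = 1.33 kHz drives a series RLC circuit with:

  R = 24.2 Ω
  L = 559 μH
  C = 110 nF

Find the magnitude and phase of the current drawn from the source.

Step 1 — Angular frequency: ω = 2π·f = 2π·1330 = 8357 rad/s.
Step 2 — Component impedances:
  R: Z = R = 24.2 Ω
  L: Z = jωL = j·8357·0.000559 = 0 + j4.671 Ω
  C: Z = 1/(jωC) = -j/(ω·C) = 0 - j1088 Ω
Step 3 — Series combination: Z_total = R + L + C = 24.2 - j1083 Ω = 1083∠-88.7° Ω.
Step 4 — Source phasor: V = 118∠103.1° V = -26.74 + j114.9 V.
Step 5 — Ohm's law: I = V / Z_total = (-26.74 + j114.9) / (24.2 - j1083) = -0.1066 - j0.02231 A.
Step 6 — Convert to polar: |I| = 0.1089 A, ∠I = -168.2°.

I = 0.1089∠-168.2° A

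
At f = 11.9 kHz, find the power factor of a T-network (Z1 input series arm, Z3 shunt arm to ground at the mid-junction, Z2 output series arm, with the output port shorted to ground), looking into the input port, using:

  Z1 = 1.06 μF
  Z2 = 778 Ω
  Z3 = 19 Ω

Step 1 — Angular frequency: ω = 2π·f = 2π·1.19e+04 = 7.477e+04 rad/s.
Step 2 — Component impedances:
  Z1: Z = 1/(jωC) = -j/(ω·C) = 0 - j12.62 Ω
  Z2: Z = R = 778 Ω
  Z3: Z = R = 19 Ω
Step 3 — With the output port shorted to ground, the output series arm Z2 runs from the junction to ground; the shunt arm Z3 also runs from the junction to ground. They appear in parallel: Z3 || Z2 = 18.55 Ω.
Step 4 — Series with input arm Z1: Z_in = Z1 + (Z3 || Z2) = 18.55 - j12.62 Ω = 22.43∠-34.2° Ω.
Step 5 — Power factor: PF = cos(φ) = Re(Z)/|Z| = 18.547/22.432 = 0.8268.
Step 6 — Type: Im(Z) = -12.62 ⇒ leading (phase φ = -34.2°).

PF = 0.8268 (leading, φ = -34.2°)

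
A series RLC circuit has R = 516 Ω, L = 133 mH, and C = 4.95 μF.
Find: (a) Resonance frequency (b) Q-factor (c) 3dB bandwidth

Step 1 — Resonance condition Im(Z)=0 gives ω₀ = 1/√(LC).
Step 2 — ω₀ = 1/√(0.133·4.95e-06) = 1232 rad/s.
Step 3 — f₀ = ω₀/(2π) = 196.2 Hz.
Step 4 — Series Q: Q = ω₀L/R = 1232·0.133/516 = 0.3177.
Step 5 — 3dB bandwidth: Δω = ω₀/Q = 3880 rad/s; BW = Δω/(2π) = 617.5 Hz.

(a) f₀ = 196.2 Hz  (b) Q = 0.3177  (c) BW = 617.5 Hz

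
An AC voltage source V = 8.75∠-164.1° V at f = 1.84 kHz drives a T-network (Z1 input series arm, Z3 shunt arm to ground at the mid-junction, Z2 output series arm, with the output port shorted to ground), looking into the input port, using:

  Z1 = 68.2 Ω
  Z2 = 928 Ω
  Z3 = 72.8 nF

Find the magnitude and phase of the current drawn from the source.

Step 1 — Angular frequency: ω = 2π·f = 2π·1840 = 1.156e+04 rad/s.
Step 2 — Component impedances:
  Z1: Z = R = 68.2 Ω
  Z2: Z = R = 928 Ω
  Z3: Z = 1/(jωC) = -j/(ω·C) = 0 - j1188 Ω
Step 3 — With the output port shorted to ground, the output series arm Z2 runs from the junction to ground; the shunt arm Z3 also runs from the junction to ground. They appear in parallel: Z3 || Z2 = 576.4 - j450.2 Ω.
Step 4 — Series with input arm Z1: Z_in = Z1 + (Z3 || Z2) = 644.6 - j450.2 Ω = 786.2∠-34.9° Ω.
Step 5 — Source phasor: V = 8.75∠-164.1° V = -8.415 - j2.397 V.
Step 6 — Ohm's law: I = V / Z_total = (-8.415 - j2.397) / (644.6 - j450.2) = -0.007029 - j0.008628 A.
Step 7 — Convert to polar: |I| = 0.01113 A, ∠I = -129.2°.

I = 0.01113∠-129.2° A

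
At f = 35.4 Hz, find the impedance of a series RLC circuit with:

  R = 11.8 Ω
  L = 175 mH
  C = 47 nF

Step 1 — Angular frequency: ω = 2π·f = 2π·35.4 = 222.4 rad/s.
Step 2 — Component impedances:
  R: Z = R = 11.8 Ω
  L: Z = jωL = j·222.4·0.175 = 0 + j38.92 Ω
  C: Z = 1/(jωC) = -j/(ω·C) = 0 - j9.566e+04 Ω
Step 3 — Series combination: Z_total = R + L + C = 11.8 - j9.562e+04 Ω = 9.562e+04∠-90.0° Ω.

Z = 11.8 - j9.562e+04 Ω = 9.562e+04∠-90.0° Ω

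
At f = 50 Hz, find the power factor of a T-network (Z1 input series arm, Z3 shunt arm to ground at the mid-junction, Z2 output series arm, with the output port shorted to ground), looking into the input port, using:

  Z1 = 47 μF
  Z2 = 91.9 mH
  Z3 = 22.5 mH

Step 1 — Angular frequency: ω = 2π·f = 2π·50 = 314.2 rad/s.
Step 2 — Component impedances:
  Z1: Z = 1/(jωC) = -j/(ω·C) = 0 - j67.73 Ω
  Z2: Z = jωL = j·314.2·0.0919 = 0 + j28.87 Ω
  Z3: Z = jωL = j·314.2·0.0225 = 0 + j7.069 Ω
Step 3 — With the output port shorted to ground, the output series arm Z2 runs from the junction to ground; the shunt arm Z3 also runs from the junction to ground. They appear in parallel: Z3 || Z2 = 0 + j5.678 Ω.
Step 4 — Series with input arm Z1: Z_in = Z1 + (Z3 || Z2) = 0 - j62.05 Ω = 62.05∠-90.0° Ω.
Step 5 — Power factor: PF = cos(φ) = Re(Z)/|Z| = 0/62.05 = 0.
Step 6 — Type: Im(Z) = -62.05 ⇒ leading (phase φ = -90.0°).

PF = 0 (leading, φ = -90.0°)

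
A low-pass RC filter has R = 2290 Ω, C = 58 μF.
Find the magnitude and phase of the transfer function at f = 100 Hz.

Step 1 — Angular frequency: ω = 2π·100 = 628.3 rad/s.
Step 2 — Transfer function: H(jω) = 1/(1 + jωRC).
Step 3 — Denominator: 1 + jωRC = 1 + j·628.3·2290·5.8e-05 = 1 + j83.45.
Step 4 — H = 0.0001436 - j0.01198.
Step 5 — Magnitude: |H| = 0.01198 (-38.4 dB); phase: φ = -89.3°.

|H| = 0.01198 (-38.4 dB), φ = -89.3°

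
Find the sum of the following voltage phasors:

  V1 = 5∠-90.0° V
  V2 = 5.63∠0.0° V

Step 1 — Convert each phasor to rectangular form:
  V1 = 5·(cos(-90.0°) + j·sin(-90.0°)) = 0 - j5 V
  V2 = 5.63·(cos(0.0°) + j·sin(0.0°)) = 5.63 V
Step 2 — Sum components: V_total = 5.63 - j5 V.
Step 3 — Convert to polar: |V_total| = 7.53 V, ∠V_total = -41.6°.

V_total = 7.53∠-41.6° V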